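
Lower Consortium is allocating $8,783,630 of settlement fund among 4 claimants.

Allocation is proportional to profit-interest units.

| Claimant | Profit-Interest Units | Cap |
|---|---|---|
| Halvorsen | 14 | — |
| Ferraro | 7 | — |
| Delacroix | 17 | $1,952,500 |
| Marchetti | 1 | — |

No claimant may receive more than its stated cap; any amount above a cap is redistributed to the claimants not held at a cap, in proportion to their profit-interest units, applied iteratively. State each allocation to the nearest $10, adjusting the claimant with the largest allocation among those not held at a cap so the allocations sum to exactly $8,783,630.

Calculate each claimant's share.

Sum of profit-interest units: 39.
Pro-rata shares before constraints: Halvorsen 3,153,097.95; Ferraro 1,576,548.97; Delacroix 3,828,761.79; Marchetti 225,221.28.
Capped: Delacroix ($1,952,500); residual $6,831,130 reallocated over remaining profit-interest units 22.
Shares after redistribution: Halvorsen 4,347,082.73 → $4,347,080; Ferraro 2,173,541.36 → $2,173,540; Marchetti 310,505.91 → $310,510.

Halvorsen: $4,347,080 · Ferraro: $2,173,540 · Delacroix: $1,952,500 · Marchetti: $310,510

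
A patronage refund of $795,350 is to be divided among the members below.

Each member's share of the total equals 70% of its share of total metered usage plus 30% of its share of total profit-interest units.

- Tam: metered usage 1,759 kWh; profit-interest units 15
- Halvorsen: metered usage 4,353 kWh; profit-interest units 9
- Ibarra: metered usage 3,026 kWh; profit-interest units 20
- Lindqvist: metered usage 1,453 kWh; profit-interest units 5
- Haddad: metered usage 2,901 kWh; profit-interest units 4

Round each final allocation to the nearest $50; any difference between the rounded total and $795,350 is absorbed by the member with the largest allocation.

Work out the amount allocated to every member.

Tam: $140,100; Halvorsen: $220,200; Ibarra: $214,900; Lindqvist: $82,450; Haddad: $137,700

Totals — metered usage 13,492, profit-interest units 53.
Combined weights (70% metered usage + 30% profit-interest units): Tam 0.1762; Halvorsen 0.2768; Ibarra 0.2702; Lindqvist 0.1037; Haddad 0.1732.
Raw shares: Tam 140,114.54; Halvorsen 220,143.61; Ibarra 214,906.98; Lindqvist 82,467.69; Haddad 137,717.18.
At nearest $50: Tam $140,100; Halvorsen $220,150; Ibarra $214,900; Lindqvist $82,450; Haddad $137,700. Sum = $795,300.
Difference $795,350 − $795,300 = +$50 applied to largest allocation (Halvorsen): Halvorsen becomes $220,200.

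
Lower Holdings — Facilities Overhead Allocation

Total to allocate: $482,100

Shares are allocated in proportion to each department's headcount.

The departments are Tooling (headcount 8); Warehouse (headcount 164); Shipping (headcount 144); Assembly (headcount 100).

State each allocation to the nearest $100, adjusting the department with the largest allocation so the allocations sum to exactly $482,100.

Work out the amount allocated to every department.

Total headcount = 416.
Raw shares: Tooling 8/416 × $482,100 = 9,271.15; Warehouse 164/416 × $482,100 = 190,058.65; Shipping 144/416 × $482,100 = 166,880.77; Assembly 100/416 × $482,100 = 115,889.42.
Rounded to nearest $100: Tooling $9,300; Warehouse $190,100; Shipping $166,900; Assembly $115,900. Sum = $482,200.
Difference $482,100 − $482,200 = −$100 applied to largest allocation (Warehouse): Warehouse becomes $190,000.

Tooling: $9,300; Warehouse: $190,000; Shipping: $166,900; Assembly: $115,900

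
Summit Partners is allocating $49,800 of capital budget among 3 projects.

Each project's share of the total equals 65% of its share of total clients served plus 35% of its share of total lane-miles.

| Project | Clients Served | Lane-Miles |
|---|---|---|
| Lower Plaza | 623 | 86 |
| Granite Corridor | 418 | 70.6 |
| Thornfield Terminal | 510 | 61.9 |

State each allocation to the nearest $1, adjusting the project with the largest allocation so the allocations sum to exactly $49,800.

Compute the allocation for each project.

Totals — clients served 1,551, lane-miles 218.5.
Blended shares (65% clients served + 35% lane-miles): Lower Plaza 0.3988; Granite Corridor 0.2883; Thornfield Terminal 0.3129.
Proportional shares: Lower Plaza 19,862.58; Granite Corridor 14,355.67; Thornfield Terminal 15,581.74.
Rounded to nearest $1: Lower Plaza $19,863; Granite Corridor $14,356; Thornfield Terminal $15,582. Sum = $49,801.
Difference $49,800 − $49,801 = −$1 applied to largest allocation (Lower Plaza): Lower Plaza becomes $19,862.

Lower Plaza: $19,862 · Granite Corridor: $14,356 · Thornfield Terminal: $15,582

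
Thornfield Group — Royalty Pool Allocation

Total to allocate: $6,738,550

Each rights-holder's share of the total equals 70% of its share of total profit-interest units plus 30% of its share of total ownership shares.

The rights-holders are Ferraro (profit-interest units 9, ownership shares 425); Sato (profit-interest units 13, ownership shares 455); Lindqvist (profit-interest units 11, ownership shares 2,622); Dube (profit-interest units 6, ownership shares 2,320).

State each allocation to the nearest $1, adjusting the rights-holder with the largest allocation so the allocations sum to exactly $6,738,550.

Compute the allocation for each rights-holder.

Ferraro: $1,236,107; Sato: $1,730,317; Lindqvist: $2,240,866; Dube: $1,531,260

Profit-interest units total 39; ownership shares total 5,822.
Combined weights (70% profit-interest units + 30% ownership shares): Ferraro 0.1834; Sato 0.2568; Lindqvist 0.3325; Dube 0.2272.
Proportional shares: Ferraro 1,236,107.16; Sato 1,730,317.35; Lindqvist 2,240,865.10; Dube 1,531,260.39.
At nearest $1: Ferraro $1,236,107; Sato $1,730,317; Lindqvist $2,240,865; Dube $1,531,260. Sum = $6,738,549.
Difference $6,738,550 − $6,738,549 = +$1 applied to largest allocation (Lindqvist): Lindqvist becomes $2,240,866.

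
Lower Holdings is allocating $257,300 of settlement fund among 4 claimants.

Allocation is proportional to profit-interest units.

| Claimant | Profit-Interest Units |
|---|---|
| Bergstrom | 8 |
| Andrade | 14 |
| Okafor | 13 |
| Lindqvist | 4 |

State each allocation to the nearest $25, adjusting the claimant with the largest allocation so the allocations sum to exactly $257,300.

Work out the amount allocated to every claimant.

Bergstrom: $52,775 · Andrade: $92,350 · Okafor: $85,775 · Lindqvist: $26,400

Sum of profit-interest units: 39.
Proportional shares: Bergstrom 8/39 × $257,300 = 52,779.49; Andrade 14/39 × $257,300 = 92,364.10; Okafor 13/39 × $257,300 = 85,766.67; Lindqvist 4/39 × $257,300 = 26,389.74.
At nearest $25: Bergstrom $52,775; Andrade $92,375; Okafor $85,775; Lindqvist $26,400. Sum = $257,325.
Difference $257,300 − $257,325 = −$25 applied to largest allocation (Andrade): Andrade becomes $92,350.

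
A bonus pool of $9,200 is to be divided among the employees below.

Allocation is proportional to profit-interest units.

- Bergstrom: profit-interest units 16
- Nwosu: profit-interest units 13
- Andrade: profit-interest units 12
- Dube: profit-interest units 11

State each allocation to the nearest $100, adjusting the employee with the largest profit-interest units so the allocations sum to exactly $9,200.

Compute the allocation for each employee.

Bergstrom: $2,900 · Nwosu: $2,300 · Andrade: $2,100 · Dube: $1,900

Profit-interest units total: 52.
Raw shares: Bergstrom 16/52 × $9,200 = 2,830.77; Nwosu 13/52 × $9,200 = 2,300.00; Andrade 12/52 × $9,200 = 2,123.08; Dube 11/52 × $9,200 = 1,946.15.
Rounded to nearest $100: Bergstrom $2,800; Nwosu $2,300; Andrade $2,100; Dube $1,900. Sum = $9,100.
Difference $9,200 − $9,100 = +$100 applied to largest profit-interest units (Bergstrom): Bergstrom becomes $2,900.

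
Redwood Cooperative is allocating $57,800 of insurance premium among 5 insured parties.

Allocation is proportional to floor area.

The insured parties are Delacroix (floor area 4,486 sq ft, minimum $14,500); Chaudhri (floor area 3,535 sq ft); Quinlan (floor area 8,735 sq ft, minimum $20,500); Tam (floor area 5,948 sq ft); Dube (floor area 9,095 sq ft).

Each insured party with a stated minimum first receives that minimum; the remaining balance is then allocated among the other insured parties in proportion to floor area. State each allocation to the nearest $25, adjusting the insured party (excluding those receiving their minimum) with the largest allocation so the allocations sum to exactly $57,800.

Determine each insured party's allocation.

Minimums first: Delacroix $14,500; Quinlan $20,500. Balance $22,800.
Balance split over remaining floor area 18,578: Chaudhri 4,338.36 → $4,350; Tam 7,299.73 → $7,300; Dube 11,161.91 → $11,150.

Delacroix: $14,500; Chaudhri: $4,350; Quinlan: $20,500; Tam: $7,300; Dube: $11,150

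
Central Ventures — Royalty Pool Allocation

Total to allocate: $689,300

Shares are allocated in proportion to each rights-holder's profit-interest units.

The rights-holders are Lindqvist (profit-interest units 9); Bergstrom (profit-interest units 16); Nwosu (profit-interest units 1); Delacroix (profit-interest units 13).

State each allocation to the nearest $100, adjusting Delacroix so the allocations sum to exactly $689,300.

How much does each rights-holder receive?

Lindqvist: $159,100; Bergstrom: $282,800; Nwosu: $17,700; Delacroix: $229,700

Total profit-interest units = 39.
Proportional shares: Lindqvist 9/39 × $689,300 = 159,069.23; Bergstrom 16/39 × $689,300 = 282,789.74; Nwosu 1/39 × $689,300 = 17,674.36; Delacroix 13/39 × $689,300 = 229,766.67.
Rounded to nearest $100: Lindqvist $159,100; Bergstrom $282,800; Nwosu $17,700; Delacroix $229,800. Sum = $689,400.
Difference $689,300 − $689,400 = −$100 applied to Delacroix: Delacroix becomes $229,700.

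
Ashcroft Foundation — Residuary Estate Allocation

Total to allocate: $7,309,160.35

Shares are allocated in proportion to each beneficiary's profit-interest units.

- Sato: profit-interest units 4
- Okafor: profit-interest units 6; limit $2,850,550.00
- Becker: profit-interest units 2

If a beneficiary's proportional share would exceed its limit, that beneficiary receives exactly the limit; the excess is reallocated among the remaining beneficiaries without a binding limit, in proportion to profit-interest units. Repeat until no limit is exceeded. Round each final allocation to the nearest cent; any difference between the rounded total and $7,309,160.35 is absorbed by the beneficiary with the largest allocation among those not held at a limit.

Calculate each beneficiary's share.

Profit-interest units total: 12.
Unconstrained shares: Sato 2,436,386.7833; Okafor 3,654,580.1750; Becker 1,218,193.3917.
Cap binds for Okafor ($2,850,550.00); remaining pool $4,458,610.35 reallocated over remaining profit-interest units 6.
Remaining shares: Sato 2,972,406.9000 → $2,972,406.90; Becker 1,486,203.4500 → $1,486,203.45.

Sato: $2,972,406.90; Okafor: $2,850,550.00; Becker: $1,486,203.45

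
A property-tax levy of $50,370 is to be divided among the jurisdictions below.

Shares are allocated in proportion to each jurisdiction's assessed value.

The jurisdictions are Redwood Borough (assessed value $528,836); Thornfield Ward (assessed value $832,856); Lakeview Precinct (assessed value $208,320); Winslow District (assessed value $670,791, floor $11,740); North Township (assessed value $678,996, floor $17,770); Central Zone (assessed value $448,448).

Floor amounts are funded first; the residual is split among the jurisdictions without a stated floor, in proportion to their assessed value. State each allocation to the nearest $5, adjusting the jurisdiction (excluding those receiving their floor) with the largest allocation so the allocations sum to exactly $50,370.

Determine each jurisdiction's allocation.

Guaranteed amounts: Winslow District $11,740; North Township $17,770. Remaining pool $20,860.
Remaining pool split over remaining assessed value 2,018,460: Redwood Borough 5,465.31 → $5,465; Thornfield Ward 8,607.24 → $8,605; Lakeview Precinct 2,152.91 → $2,155; Central Zone 4,634.54 → $4,635.

Redwood Borough: $5,465 | Thornfield Ward: $8,605 | Lakeview Precinct: $2,155 | Winslow District: $11,740 | North Township: $17,770 | Central Zone: $4,635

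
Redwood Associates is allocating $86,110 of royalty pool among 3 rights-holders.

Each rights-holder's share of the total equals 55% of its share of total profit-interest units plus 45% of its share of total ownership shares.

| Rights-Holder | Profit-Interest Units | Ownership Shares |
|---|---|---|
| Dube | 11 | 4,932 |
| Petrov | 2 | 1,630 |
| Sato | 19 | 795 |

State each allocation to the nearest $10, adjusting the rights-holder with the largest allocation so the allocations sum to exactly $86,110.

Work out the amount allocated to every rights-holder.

Totals — profit-interest units 32, ownership shares 7,357.
Combined weights (55% profit-interest units + 45% ownership shares): Dube 0.4907; Petrov 0.1341; Sato 0.3752.
Pro-rata amounts: Dube 42,257.14; Petrov 11,545.28; Sato 32,307.58.
At nearest $10: Dube $42,260; Petrov $11,550; Sato $32,310. Sum = $86,120.
Difference $86,110 − $86,120 = −$10 applied to largest allocation (Dube): Dube becomes $42,250.

Dube: $42,250; Petrov: $11,550; Sato: $32,310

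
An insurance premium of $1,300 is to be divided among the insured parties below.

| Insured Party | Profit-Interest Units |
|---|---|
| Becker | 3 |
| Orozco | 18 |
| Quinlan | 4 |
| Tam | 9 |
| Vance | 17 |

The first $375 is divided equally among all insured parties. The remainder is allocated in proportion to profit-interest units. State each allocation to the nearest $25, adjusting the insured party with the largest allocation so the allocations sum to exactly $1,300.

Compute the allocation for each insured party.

Becker: $125 | Orozco: $400 | Quinlan: $150 | Tam: $250 | Vance: $375

First tranche $375 split equally: $75 each.
Remainder $925 by profit-interest units (total 51): Becker 54.41 → $50; Orozco 326.47 → $325; Quinlan 72.55 → $75; Tam 163.24 → $175; Vance 308.33 → $300.
Totals: Becker $75 + $50 = $125; Orozco $75 + $325 = $400; Quinlan $75 + $75 = $150; Tam $75 + $175 = $250; Vance $75 + $300 = $375.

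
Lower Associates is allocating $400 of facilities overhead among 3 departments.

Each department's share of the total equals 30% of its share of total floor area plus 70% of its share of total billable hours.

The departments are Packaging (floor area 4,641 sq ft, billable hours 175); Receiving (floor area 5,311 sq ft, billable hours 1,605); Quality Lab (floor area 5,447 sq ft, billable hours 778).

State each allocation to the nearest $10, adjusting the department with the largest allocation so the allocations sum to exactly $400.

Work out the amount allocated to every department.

Packaging: $60; Receiving: $210; Quality Lab: $130

Floor area total 15,399; billable hours total 2,558.
Composite weights (30% floor area + 70% billable hours): Packaging 0.1383; Receiving 0.5427; Quality Lab 0.3190.
Unrounded shares: Packaging 55.32; Receiving 217.07; Quality Lab 127.61.
At nearest $10: Packaging $60; Receiving $220; Quality Lab $130. Sum = $410.
Difference $400 − $410 = −$10 applied to largest allocation (Receiving): Receiving becomes $210.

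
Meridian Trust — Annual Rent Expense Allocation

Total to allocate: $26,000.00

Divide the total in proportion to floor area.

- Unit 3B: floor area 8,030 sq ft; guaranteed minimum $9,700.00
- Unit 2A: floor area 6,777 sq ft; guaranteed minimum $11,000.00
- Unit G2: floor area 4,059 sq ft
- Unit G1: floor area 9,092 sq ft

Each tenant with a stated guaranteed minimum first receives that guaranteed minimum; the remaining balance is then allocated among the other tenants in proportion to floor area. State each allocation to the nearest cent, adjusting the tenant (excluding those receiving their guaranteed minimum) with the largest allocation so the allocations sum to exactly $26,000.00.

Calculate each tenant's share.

Fund the minimums — Unit 3B $9,700.00; Unit 2A $11,000.00. Residual $5,300.00.
Residual split over remaining floor area 13,151: Unit G2 1,635.8224 → $1,635.82; Unit G1 3,664.1776 → $3,664.18.

Unit 3B: $9,700.00 · Unit 2A: $11,000.00 · Unit G2: $1,635.82 · Unit G1: $3,664.18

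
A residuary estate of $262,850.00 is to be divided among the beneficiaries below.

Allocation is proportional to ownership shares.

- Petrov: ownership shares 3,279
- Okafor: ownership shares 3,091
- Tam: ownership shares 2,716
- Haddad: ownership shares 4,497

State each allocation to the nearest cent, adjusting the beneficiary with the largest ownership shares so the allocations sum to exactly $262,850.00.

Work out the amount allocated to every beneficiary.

Petrov: $63,453.22; Okafor: $59,815.16; Tam: $52,558.39; Haddad: $87,023.23

Combined ownership shares = 3,279 + 3,091 + 2,716 + 4,497 = 13,583.
Pro-rata amounts: Petrov 63,453.2246; Okafor 59,815.1623; Tam 52,558.3892; Haddad 87,023.2239.
After rounding (cent): Petrov $63,453.22; Okafor $59,815.16; Tam $52,558.39; Haddad $87,023.22. Sum = $262,849.99.
Difference $262,850.00 − $262,849.99 = +$0.01 applied to largest ownership shares (Haddad): Haddad becomes $87,023.23.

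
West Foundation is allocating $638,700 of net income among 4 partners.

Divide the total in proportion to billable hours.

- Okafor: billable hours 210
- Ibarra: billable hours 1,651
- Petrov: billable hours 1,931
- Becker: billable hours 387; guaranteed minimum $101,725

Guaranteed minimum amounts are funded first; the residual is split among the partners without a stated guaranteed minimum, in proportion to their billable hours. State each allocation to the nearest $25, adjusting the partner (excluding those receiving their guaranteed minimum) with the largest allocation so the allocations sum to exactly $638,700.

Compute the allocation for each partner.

Guaranteed amounts: Becker $101,725. Balance $536,975.
Balance split over remaining billable hours 3,792: Okafor 29,737.54 → $29,750; Ibarra 233,793.70 → $233,800; Petrov 273,443.76 → $273,450.
Rounding difference −$25 applied to Petrov → $273,425.

Okafor: $29,750 · Ibarra: $233,800 · Petrov: $273,425 · Becker: $101,725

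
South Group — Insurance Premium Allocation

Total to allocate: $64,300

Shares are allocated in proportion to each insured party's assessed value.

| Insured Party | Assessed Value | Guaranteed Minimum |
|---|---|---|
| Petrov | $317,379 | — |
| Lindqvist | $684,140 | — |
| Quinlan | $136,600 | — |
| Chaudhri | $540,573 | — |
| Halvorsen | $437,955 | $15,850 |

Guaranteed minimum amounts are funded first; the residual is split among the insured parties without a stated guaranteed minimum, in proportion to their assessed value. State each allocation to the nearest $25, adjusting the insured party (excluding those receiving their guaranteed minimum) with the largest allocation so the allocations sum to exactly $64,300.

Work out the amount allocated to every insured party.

Minimums first: Halvorsen $15,850. Residual $48,450.
Residual split over remaining assessed value 1,678,692: Petrov 9,160.12 → $9,150; Lindqvist 19,745.48 → $19,750; Quinlan 3,942.52 → $3,950; Chaudhri 15,601.89 → $15,600.

Petrov: $9,150 | Lindqvist: $19,750 | Quinlan: $3,950 | Chaudhri: $15,600 | Halvorsen: $15,850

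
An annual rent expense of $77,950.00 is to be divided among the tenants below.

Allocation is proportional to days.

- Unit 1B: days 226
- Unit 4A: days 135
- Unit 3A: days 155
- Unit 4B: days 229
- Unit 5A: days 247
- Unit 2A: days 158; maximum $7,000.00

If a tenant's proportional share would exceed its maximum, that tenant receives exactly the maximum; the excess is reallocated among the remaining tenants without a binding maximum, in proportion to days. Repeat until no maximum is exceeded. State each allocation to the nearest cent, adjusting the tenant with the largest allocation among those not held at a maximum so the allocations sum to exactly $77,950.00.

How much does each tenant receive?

Total days = 1,150.
Unconstrained shares: Unit 1B 15,318.8696; Unit 4A 9,150.6522; Unit 3A 10,506.3043; Unit 4B 15,522.2174; Unit 5A 16,742.3043; Unit 2A 10,709.6522.
Held at cap: Unit 2A ($7,000.00); remaining pool $70,950.00 reallocated over remaining days 992.
Shares after redistribution: Unit 1B 16,164.0121 → $16,164.01; Unit 4A 9,655.4940 → $9,655.49; Unit 3A 11,085.9375 → $11,085.94; Unit 4B 16,378.5786 → $16,378.58; Unit 5A 17,665.9778 → $17,665.98.

Unit 1B: $16,164.01; Unit 4A: $9,655.49; Unit 3A: $11,085.94; Unit 4B: $16,378.58; Unit 5A: $17,665.98; Unit 2A: $7,000.00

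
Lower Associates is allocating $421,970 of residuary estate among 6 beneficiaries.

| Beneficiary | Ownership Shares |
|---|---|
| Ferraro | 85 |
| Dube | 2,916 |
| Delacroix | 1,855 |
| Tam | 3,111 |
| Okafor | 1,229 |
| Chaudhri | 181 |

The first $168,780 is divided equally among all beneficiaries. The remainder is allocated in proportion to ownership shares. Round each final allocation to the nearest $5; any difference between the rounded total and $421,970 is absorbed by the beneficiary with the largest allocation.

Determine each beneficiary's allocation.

Equal tier: $168,780 ÷ 6 = $28,130 apiece.
Remainder $253,190 by ownership shares (total 9,377): Ferraro 2,295.10 → $2,295; Dube 78,735.42 → $78,735; Delacroix 50,087.18 → $50,085; Tam 84,000.65 → $84,000; Okafor 33,184.44 → $33,185; Chaudhri 4,887.21 → $4,885.
Rounding difference +$5 on remainder applied to Tam.
Totals: Ferraro $28,130 + $2,295 = $30,425; Dube $28,130 + $78,735 = $106,865; Delacroix $28,130 + $50,085 = $78,215; Tam $28,130 + $84,005 = $112,135; Okafor $28,130 + $33,185 = $61,315; Chaudhri $28,130 + $4,885 = $33,015.

Ferraro: $30,425; Dube: $106,865; Delacroix: $78,215; Tam: $112,135; Okafor: $61,315; Chaudhri: $33,015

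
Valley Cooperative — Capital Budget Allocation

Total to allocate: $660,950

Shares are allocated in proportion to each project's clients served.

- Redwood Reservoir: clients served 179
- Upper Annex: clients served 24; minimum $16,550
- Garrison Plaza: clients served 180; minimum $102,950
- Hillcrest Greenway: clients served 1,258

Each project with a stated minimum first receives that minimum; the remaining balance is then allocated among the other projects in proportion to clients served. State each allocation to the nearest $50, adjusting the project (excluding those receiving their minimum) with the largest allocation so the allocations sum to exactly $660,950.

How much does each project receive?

Guaranteed amounts: Upper Annex $16,550; Garrison Plaza $102,950. Remaining pool $541,450.
Remaining pool split over remaining clients served 1,437: Redwood Reservoir 67,445.76 → $67,450; Hillcrest Greenway 474,004.24 → $474,000.

Redwood Reservoir: $67,450 · Upper Annex: $16,550 · Garrison Plaza: $102,950 · Hillcrest Greenway: $474,000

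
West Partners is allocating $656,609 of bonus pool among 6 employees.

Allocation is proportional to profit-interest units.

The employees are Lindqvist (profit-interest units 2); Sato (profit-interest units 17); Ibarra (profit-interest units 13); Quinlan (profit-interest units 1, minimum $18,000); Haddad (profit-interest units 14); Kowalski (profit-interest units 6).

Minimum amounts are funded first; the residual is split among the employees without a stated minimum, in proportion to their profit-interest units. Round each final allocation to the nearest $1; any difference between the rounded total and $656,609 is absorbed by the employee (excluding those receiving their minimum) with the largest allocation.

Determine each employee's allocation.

Fund the minimums — Quinlan $18,000. Residual $638,609.
Residual split over remaining profit-interest units 52: Lindqvist 24,561.88 → $24,562; Sato 208,776.02 → $208,776; Ibarra 159,652.25 → $159,652; Haddad 171,933.19 → $171,933; Kowalski 73,685.65 → $73,686.

Lindqvist: $24,562 | Sato: $208,776 | Ibarra: $159,652 | Quinlan: $18,000 | Haddad: $171,933 | Kowalski: $73,686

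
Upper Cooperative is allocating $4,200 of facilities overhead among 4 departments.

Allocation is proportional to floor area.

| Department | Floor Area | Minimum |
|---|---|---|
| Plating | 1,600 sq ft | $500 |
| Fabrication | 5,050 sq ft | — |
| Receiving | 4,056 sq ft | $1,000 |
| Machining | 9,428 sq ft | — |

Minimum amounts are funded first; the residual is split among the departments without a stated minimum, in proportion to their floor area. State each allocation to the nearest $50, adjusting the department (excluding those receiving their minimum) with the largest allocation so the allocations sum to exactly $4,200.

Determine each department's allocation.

Plating: $500; Fabrication: $950; Receiving: $1,000; Machining: $1,750

Minimums first: Plating $500; Receiving $1,000. Remaining pool $2,700.
Remaining pool split over remaining floor area 14,478: Fabrication 941.77 → $950; Machining 1,758.23 → $1,750.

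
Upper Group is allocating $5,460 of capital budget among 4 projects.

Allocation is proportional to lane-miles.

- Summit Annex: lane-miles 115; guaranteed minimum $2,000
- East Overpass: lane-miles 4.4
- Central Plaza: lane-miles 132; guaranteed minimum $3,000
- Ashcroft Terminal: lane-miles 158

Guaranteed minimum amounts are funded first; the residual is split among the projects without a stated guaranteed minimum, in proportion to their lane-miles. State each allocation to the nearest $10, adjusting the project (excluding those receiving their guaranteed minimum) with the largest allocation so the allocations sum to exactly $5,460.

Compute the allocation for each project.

Summit Annex: $2,000; East Overpass: $10; Central Plaza: $3,000; Ashcroft Terminal: $450

Minimums first: Summit Annex $2,000; Central Plaza $3,000. Remaining pool $460.
Remaining pool split over remaining lane-miles 162.4: East Overpass 12.46 → $10; Ashcroft Terminal 447.54 → $450.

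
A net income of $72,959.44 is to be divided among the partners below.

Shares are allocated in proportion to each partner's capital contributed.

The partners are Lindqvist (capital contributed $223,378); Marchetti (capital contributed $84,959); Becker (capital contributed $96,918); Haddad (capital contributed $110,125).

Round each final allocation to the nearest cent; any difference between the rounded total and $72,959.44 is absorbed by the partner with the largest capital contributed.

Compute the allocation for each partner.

Capital contributed total: 223,378 + 84,959 + 96,918 + 110,125 = 515,380.
Pro-rata amounts: Lindqvist 31,622.3637; Marchetti 12,027.1665; Becker 13,720.1347; Haddad 15,589.7752.
After rounding (cent): Lindqvist $31,622.36; Marchetti $12,027.17; Becker $13,720.13; Haddad $15,589.78. Sum = $72,959.44.
Rounded total matches; no reconciliation needed.

Lindqvist: $31,622.36; Marchetti: $12,027.17; Becker: $13,720.13; Haddad: $15,589.78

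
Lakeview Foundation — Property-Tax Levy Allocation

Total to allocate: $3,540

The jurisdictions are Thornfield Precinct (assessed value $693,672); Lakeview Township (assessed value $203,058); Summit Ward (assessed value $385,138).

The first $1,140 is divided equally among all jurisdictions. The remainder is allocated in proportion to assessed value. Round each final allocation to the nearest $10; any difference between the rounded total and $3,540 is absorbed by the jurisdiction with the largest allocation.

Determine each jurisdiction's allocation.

First tranche $1,140 split equally: $380 each.
Remainder $2,400 by assessed value (total 1,281,868): Thornfield Precinct 1,298.74 → $1,300; Lakeview Township 380.18 → $380; Summit Ward 721.08 → $720.
Totals: Thornfield Precinct $380 + $1,300 = $1,680; Lakeview Township $380 + $380 = $760; Summit Ward $380 + $720 = $1,100.

Thornfield Precinct: $1,680 · Lakeview Township: $760 · Summit Ward: $1,100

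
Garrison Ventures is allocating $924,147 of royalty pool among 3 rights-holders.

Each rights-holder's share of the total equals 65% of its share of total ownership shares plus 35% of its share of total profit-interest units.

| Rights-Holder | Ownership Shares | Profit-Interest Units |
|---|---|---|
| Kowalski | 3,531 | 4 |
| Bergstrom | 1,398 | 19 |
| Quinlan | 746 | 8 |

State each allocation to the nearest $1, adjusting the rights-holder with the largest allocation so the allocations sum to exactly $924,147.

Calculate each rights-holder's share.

Ownership shares total 5,675; profit-interest units total 31.
Composite weights (65% ownership shares + 35% profit-interest units): Kowalski 0.4496; Bergstrom 0.3746; Quinlan 0.1758.
Proportional shares: Kowalski 415,490.03; Bergstrom 346,221.95; Quinlan 162,435.02.
At nearest $1: Kowalski $415,490; Bergstrom $346,222; Quinlan $162,435. Sum = $924,147.
Rounded total matches; no reconciliation needed.

Kowalski: $415,490; Bergstrom: $346,222; Quinlan: $162,435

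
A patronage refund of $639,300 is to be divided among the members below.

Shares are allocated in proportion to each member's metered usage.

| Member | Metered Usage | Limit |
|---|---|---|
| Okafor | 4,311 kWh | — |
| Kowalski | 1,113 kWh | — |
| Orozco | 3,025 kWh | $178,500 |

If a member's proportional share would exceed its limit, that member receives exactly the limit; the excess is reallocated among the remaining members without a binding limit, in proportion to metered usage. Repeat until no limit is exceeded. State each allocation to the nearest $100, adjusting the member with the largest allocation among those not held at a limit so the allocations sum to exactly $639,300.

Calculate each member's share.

Total metered usage = 8,449.
Pro-rata shares before constraints: Okafor 326,195.09; Kowalski 84,215.99; Orozco 228,888.92.
Cap binds for Orozco ($178,500); remaining pool $460,800 reallocated over remaining metered usage 5,424.
Redistributed shares: Okafor 366,244.25 → $366,200; Kowalski 94,555.75 → $94,600.

Okafor: $366,200 | Kowalski: $94,600 | Orozco: $178,500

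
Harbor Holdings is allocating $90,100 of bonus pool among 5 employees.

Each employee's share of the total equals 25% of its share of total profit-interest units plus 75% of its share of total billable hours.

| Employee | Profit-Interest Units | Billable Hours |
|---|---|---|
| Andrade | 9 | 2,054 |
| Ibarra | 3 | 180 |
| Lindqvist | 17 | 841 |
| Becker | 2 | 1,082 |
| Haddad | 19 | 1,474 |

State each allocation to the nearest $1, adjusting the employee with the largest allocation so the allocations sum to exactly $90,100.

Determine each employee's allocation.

Andrade: $28,703; Ibarra: $3,512; Lindqvist: $17,751; Becker: $13,886; Haddad: $26,248

Profit-interest units total 50; billable hours total 5,631.
Blended shares (25% profit-interest units + 75% billable hours): Andrade 0.3186; Ibarra 0.0390; Lindqvist 0.1970; Becker 0.1541; Haddad 0.2913.
Unrounded shares: Andrade 28,703.59; Ibarra 3,511.60; Lindqvist 17,750.95; Becker 13,885.58; Haddad 26,248.29.
At nearest $1: Andrade $28,704; Ibarra $3,512; Lindqvist $17,751; Becker $13,886; Haddad $26,248. Sum = $90,101.
Difference $90,100 − $90,101 = −$1 applied to largest allocation (Andrade): Andrade becomes $28,703.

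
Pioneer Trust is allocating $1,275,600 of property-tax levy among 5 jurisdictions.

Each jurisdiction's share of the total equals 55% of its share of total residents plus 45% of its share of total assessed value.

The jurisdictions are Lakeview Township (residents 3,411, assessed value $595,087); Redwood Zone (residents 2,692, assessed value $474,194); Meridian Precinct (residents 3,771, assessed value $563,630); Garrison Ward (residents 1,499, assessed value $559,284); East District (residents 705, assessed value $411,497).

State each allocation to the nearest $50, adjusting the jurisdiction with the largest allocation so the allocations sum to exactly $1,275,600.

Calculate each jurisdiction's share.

Lakeview Township: $329,350; Redwood Zone: $260,900; Meridian Precinct: $343,350; Garrison Ward: $210,350; East District: $131,650

Residents total 12,078; assessed value total 2,603,692.
Blended shares (55% residents + 45% assessed value): Lakeview Township 0.2582; Redwood Zone 0.2045; Meridian Precinct 0.2691; Garrison Ward 0.1649; East District 0.1032.
Unrounded shares: Lakeview Township 329,331.41; Redwood Zone 260,914.01; Meridian Precinct 343,307.75; Garrison Ward 210,374.97; East District 131,671.86.
After rounding ($50): Lakeview Township $329,350; Redwood Zone $260,900; Meridian Precinct $343,300; Garrison Ward $210,350; East District $131,650. Sum = $1,275,550.
Difference $1,275,600 − $1,275,550 = +$50 applied to largest allocation (Meridian Precinct): Meridian Precinct becomes $343,350.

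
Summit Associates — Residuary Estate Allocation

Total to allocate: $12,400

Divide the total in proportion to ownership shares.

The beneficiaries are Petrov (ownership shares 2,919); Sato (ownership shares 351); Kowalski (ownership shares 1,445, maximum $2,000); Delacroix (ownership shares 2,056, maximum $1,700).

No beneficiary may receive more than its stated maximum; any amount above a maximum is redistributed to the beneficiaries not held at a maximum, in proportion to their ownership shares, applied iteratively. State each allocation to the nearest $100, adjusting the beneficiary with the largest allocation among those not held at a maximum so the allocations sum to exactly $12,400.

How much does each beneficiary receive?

Petrov: $7,800; Sato: $900; Kowalski: $2,000; Delacroix: $1,700

Combined ownership shares = 6,771.
Pro-rata shares before constraints: Petrov 5,345.68; Sato 642.80; Kowalski 2,646.29; Delacroix 3,765.23.
Cap binds for Kowalski ($2,000), Delacroix ($1,700); remaining pool $8,700 reallocated over remaining ownership shares 3,270.
Shares after redistribution: Petrov 7,766.15 → $7,800; Sato 933.85 → $900.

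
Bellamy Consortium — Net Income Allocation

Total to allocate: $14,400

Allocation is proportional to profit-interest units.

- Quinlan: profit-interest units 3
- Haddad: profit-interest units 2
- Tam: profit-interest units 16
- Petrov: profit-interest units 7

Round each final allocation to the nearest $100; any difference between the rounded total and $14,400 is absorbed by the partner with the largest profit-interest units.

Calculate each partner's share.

Sum of profit-interest units: 28.
Proportional shares: Quinlan 3/28 × $14,400 = 1,542.86; Haddad 2/28 × $14,400 = 1,028.57; Tam 16/28 × $14,400 = 8,228.57; Petrov 7/28 × $14,400 = 3,600.00.
Rounded to nearest $100: Quinlan $1,500; Haddad $1,000; Tam $8,200; Petrov $3,600. Sum = $14,300.
Difference $14,400 − $14,300 = +$100 applied to largest profit-interest units (Tam): Tam becomes $8,300.

Quinlan: $1,500; Haddad: $1,000; Tam: $8,300; Petrov: $3,600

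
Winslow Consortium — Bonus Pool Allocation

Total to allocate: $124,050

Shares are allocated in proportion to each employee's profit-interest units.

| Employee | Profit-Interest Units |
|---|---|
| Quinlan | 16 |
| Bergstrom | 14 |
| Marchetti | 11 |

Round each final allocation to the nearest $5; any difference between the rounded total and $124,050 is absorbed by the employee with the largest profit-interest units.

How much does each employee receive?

Combined profit-interest units = 16 + 14 + 11 = 41.
Raw shares: Quinlan 48,409.76; Bergstrom 42,358.54; Marchetti 33,281.71.
After rounding ($5): Quinlan $48,410; Bergstrom $42,360; Marchetti $33,280. Sum = $124,050.
Sum already equals the total — no adjustment.

Quinlan: $48,410 | Bergstrom: $42,360 | Marchetti: $33,280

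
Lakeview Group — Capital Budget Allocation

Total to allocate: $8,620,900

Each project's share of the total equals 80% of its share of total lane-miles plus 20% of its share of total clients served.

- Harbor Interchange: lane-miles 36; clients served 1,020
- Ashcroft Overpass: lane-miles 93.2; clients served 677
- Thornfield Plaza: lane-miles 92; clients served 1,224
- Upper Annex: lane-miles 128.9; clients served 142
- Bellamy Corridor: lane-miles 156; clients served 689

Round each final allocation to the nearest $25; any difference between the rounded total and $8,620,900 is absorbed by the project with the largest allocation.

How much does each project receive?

Harbor Interchange: $959,300 · Ashcroft Overpass: $1,581,150 · Thornfield Plaza: $1,816,175 · Upper Annex: $1,821,800 · Bellamy Corridor: $2,442,475

Totals — lane-miles 506.1, clients served 3,752.
Combined weights (80% lane-miles + 20% clients served): Harbor Interchange 0.1113; Ashcroft Overpass 0.1834; Thornfield Plaza 0.2107; Upper Annex 0.2113; Bellamy Corridor 0.2833.
Pro-rata amounts: Harbor Interchange 959,305.75; Ashcroft Overpass 1,581,159.99; Thornfield Plaza 1,816,173.69; Upper Annex 1,821,798.72; Bellamy Corridor 2,442,461.85.
After rounding ($25): Harbor Interchange $959,300; Ashcroft Overpass $1,581,150; Thornfield Plaza $1,816,175; Upper Annex $1,821,800; Bellamy Corridor $2,442,450. Sum = $8,620,875.
Difference $8,620,900 − $8,620,875 = +$25 applied to largest allocation (Bellamy Corridor): Bellamy Corridor becomes $2,442,475.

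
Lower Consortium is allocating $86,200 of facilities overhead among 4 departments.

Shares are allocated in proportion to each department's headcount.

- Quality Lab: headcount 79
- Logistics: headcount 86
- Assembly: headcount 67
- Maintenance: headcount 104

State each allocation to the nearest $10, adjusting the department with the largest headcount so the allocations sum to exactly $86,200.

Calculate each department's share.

Headcount total: 79 + 86 + 67 + 104 = 336.
Unrounded shares: Quality Lab 20,267.26; Logistics 22,063.10; Assembly 17,188.69; Maintenance 26,680.95.
Rounded to nearest $10: Quality Lab $20,270; Logistics $22,060; Assembly $17,190; Maintenance $26,680. Sum = $86,200.
Sum already equals the total — no adjustment.

Quality Lab: $20,270; Logistics: $22,060; Assembly: $17,190; Maintenance: $26,680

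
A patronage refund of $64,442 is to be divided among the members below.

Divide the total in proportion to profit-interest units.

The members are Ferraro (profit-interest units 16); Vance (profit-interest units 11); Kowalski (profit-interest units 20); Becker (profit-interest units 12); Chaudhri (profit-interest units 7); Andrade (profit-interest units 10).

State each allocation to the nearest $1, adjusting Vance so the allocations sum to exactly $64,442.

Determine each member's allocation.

Ferraro: $13,567 | Vance: $9,328 | Kowalski: $16,958 | Becker: $10,175 | Chaudhri: $5,935 | Andrade: $8,479

Combined profit-interest units = 76.
Proportional shares: Ferraro 16/76 × $64,442 = 13,566.74; Vance 11/76 × $64,442 = 9,327.13; Kowalski 20/76 × $64,442 = 16,958.42; Becker 12/76 × $64,442 = 10,175.05; Chaudhri 7/76 × $64,442 = 5,935.45; Andrade 10/76 × $64,442 = 8,479.21.
Rounded to nearest $1: Ferraro $13,567; Vance $9,327; Kowalski $16,958; Becker $10,175; Chaudhri $5,935; Andrade $8,479. Sum = $64,441.
Difference $64,442 − $64,441 = +$1 applied to Vance: Vance becomes $9,328.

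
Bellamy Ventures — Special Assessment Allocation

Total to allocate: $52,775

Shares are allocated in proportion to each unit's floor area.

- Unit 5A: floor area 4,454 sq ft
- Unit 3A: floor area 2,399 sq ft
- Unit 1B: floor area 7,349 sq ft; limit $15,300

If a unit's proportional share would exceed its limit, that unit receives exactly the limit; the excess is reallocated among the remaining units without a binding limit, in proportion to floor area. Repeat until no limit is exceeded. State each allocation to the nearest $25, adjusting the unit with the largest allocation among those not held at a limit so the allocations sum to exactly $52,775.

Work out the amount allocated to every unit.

Unit 5A: $24,350 · Unit 3A: $13,125 · Unit 1B: $15,300

Combined floor area = 14,202.
Unconstrained shares: Unit 5A 16,551.18; Unit 3A 8,914.75; Unit 1B 27,309.07.
Cap binds for Unit 1B ($15,300); balance $37,475 reallocated over remaining floor area 6,853.
Redistributed shares: Unit 5A 24,356.29 → $24,350; Unit 3A 13,118.71 → $13,125.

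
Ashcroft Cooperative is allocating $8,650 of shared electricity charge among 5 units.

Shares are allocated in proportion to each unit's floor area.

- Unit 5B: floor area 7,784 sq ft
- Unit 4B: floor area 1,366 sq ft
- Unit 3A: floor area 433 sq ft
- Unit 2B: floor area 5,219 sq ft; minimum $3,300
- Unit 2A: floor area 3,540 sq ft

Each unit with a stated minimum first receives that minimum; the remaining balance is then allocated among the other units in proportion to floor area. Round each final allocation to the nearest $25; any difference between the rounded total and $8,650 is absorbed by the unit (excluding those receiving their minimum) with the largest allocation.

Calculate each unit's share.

Minimums first: Unit 2B $3,300. Residual $5,350.
Residual split over remaining floor area 13,123: Unit 5B 3,173.39 → $3,175; Unit 4B 556.89 → $550; Unit 3A 176.53 → $175; Unit 2A 1,443.19 → $1,450.

Unit 5B: $3,175 | Unit 4B: $550 | Unit 3A: $175 | Unit 2B: $3,300 | Unit 2A: $1,450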